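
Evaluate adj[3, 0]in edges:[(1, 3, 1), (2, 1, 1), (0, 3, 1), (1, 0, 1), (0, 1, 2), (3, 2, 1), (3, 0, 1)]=1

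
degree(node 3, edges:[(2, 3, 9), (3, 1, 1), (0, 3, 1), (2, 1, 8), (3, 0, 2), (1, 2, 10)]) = incident: (2,3), (3,1), (0,3), (3,0)
= 4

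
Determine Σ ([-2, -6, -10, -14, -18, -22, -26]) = (-2) + (-6) + (-10) + (-14) + (-18) + (-22) + (-26)
= -98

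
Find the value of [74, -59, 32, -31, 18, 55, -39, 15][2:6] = [32, -31, 18, 55]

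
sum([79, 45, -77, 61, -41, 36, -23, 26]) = 79 + 45 + (-77) + 61 + (-41) + 36 + (-23) + 26
= 106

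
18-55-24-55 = -116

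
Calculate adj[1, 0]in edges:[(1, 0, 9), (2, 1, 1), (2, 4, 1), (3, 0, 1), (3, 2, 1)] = 9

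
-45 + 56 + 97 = 108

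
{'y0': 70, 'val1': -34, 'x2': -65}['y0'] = 70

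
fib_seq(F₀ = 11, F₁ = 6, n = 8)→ [11, 6, 17, 23, 40, 63, 103, 166]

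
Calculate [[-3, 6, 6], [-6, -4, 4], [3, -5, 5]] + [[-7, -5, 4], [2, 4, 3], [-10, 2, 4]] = [[-10, 1, 10], [-4, 0, 7], [-7, -3, 9]]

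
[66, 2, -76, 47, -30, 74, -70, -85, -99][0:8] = [66, 2, -76, 47, -30, 74, -70, -85]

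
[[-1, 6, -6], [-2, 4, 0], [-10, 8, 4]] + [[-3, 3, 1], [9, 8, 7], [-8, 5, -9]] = [[-4, 9, -5], [7, 12, 7], [-18, 13, -5]]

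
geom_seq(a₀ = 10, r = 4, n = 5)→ [10, 40, 160, 640, 2560]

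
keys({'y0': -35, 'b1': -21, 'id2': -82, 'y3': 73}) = ['y0', 'b1', 'id2', 'y3']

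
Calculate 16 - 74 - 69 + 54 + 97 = 24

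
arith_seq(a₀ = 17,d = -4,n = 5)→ a_0 = 17 + 0*-4 = 17
a_1 = 17 + 1*-4 = 13
a_2 = 17 + 2*-4 = 9
...
= [17, 13, 9, 5, 1]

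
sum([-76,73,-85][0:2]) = slice → [-76, 73]
(-76) + 73
= -3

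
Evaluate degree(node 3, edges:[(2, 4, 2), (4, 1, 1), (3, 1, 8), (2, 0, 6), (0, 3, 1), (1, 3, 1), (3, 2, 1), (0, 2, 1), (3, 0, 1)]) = 5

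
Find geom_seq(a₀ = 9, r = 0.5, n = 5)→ [9.0, 4.5, 2.25, 1.125, 0.5625]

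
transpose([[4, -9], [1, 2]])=[[4, 1], [-9, 2]]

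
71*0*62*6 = 0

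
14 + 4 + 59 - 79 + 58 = 56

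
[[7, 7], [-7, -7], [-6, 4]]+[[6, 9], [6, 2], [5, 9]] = [[13, 16], [-1, -5], [-1, 13]]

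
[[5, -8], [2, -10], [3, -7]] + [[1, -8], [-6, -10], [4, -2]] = [[6, -16], [-4, -20], [7, -9]]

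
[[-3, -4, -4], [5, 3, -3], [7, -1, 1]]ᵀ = [[-3, 5, 7], [-4, 3, -1], [-4, -3, 1]]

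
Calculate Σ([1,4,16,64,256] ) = 1 + 4 + 16 + 64 + 256
= 341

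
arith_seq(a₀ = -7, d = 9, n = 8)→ [-7, 2, 11, 20, 29, 38, 47, 56]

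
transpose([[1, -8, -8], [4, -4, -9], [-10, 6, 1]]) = [[1, 4, -10], [-8, -4, 6], [-8, -9, 1]]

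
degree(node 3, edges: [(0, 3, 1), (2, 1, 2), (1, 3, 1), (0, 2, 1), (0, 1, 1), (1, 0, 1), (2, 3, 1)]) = 3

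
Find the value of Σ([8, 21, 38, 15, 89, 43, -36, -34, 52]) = 8 + 21 + 38 + 15 + 89 + 43 + (-36) + (-34) + 52
= 196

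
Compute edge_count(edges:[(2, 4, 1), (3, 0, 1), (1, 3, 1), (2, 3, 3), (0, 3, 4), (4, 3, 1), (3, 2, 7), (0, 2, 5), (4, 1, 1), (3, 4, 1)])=10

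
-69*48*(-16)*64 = 3391488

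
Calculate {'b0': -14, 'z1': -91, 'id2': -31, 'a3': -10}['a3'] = -10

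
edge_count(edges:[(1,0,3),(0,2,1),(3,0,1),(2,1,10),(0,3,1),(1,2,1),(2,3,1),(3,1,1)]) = 8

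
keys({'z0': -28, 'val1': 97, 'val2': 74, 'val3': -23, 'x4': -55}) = ['z0', 'val1', 'val2', 'val3', 'x4']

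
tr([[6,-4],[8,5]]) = 11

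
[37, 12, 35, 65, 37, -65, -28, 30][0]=37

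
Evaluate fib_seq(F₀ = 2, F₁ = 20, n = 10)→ [2, 20, 22, 42, 64, 106, 170, 276, 446, 722]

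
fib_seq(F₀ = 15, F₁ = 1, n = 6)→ F_2 = F_1 + F_0 = 16
F_3 = F_2 + F_1 = 17
F_4 = F_3 + F_2 = 33
...
= [15, 1, 16, 17, 33, 50]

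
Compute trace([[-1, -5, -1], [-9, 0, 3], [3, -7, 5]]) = diagonal: (-1) + 0 + 5
= 4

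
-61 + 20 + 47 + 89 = 95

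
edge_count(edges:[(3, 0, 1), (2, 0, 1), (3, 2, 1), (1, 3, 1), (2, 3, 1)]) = 5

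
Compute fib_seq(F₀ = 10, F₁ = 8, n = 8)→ [10, 8, 18, 26, 44, 70, 114, 184]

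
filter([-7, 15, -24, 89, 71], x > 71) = [89]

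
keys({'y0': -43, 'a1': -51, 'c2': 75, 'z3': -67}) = ['y0', 'a1', 'c2', 'z3']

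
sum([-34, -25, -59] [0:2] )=-59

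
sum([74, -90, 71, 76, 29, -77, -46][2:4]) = slice → [71, 76]
71 + 76
= 147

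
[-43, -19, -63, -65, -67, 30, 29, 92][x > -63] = [-43, -19, 30, 29, 92]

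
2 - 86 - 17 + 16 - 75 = -160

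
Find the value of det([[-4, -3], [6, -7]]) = 46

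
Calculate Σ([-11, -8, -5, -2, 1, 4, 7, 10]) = (-11) + (-8) + (-5) + (-2) + 1 + 4 + 7 + 10
= -4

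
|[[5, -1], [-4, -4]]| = (5)*(-4) - (-1)*(-4)
= -24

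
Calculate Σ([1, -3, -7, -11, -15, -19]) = 1 + (-3) + (-7) + (-11) + (-15) + (-19)
= -54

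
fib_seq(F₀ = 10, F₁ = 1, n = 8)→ F_2 = F_1 + F_0 = 11
F_3 = F_2 + F_1 = 12
F_4 = F_3 + F_2 = 23
...
= [10, 1, 11, 12, 23, 35, 58, 93]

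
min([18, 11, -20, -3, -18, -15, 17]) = -20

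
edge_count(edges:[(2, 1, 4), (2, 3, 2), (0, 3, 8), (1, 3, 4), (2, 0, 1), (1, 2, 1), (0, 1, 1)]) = 7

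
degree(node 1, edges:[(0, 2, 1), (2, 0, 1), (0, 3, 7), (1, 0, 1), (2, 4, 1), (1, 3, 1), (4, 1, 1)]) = 3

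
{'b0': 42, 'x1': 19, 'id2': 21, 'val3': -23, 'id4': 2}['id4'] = 2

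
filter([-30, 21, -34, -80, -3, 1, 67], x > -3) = keep x where x > -3: -30✗, 21✓, -34✗, -80✗, -3✗, 1✓, 67✓
= [21, 1, 67]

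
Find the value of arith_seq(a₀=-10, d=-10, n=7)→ a_0 = -10 + 0*-10 = -10
a_1 = -10 + 1*-10 = -20
a_2 = -10 + 2*-10 = -30
...
= [-10, -20, -30, -40, -50, -60, -70]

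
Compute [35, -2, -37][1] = -2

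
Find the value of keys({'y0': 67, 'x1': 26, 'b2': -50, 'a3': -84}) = ['y0', 'x1', 'b2', 'a3']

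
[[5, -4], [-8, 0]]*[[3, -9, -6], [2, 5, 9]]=[[7, -65, -66], [-24, 72, 48]]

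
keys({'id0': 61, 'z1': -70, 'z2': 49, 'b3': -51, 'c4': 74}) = ['id0', 'z1', 'z2', 'b3', 'c4']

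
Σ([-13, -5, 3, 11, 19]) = (-13) + (-5) + 3 + 11 + 19
= 15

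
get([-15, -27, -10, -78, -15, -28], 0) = -15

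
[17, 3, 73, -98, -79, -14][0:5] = [17, 3, 73, -98, -79]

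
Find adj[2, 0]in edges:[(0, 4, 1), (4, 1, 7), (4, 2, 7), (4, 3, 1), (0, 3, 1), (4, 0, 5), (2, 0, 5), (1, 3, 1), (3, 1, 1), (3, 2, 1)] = 5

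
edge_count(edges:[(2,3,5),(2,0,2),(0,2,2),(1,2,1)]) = 4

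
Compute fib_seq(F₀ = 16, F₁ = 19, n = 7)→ [16, 19, 35, 54, 89, 143, 232]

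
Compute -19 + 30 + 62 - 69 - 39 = -35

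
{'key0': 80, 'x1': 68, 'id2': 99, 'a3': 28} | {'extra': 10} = {'key0': 80, 'x1': 68, 'id2': 99, 'a3': 28, 'extra': 10}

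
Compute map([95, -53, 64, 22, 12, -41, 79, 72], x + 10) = [105, -43, 74, 32, 22, -31, 89, 82]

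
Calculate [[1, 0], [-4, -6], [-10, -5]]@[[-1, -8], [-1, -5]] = [[-1, -8], [10, 62], [15, 105]]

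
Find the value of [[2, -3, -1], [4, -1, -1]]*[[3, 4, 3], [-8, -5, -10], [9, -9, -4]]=C[0][0] = (2)*(3) + (-3)*(-8) + (-1)*(9) = 21
C[0][1] = (2)*(4) + (-3)*(-5) + (-1)*(-9) = 32
C[0][2] = (2)*(3) + (-3)*(-10) + (-1)*(-4) = 40
C[1][0] = (4)*(3) + (-1)*(-8) + (-1)*(9) = 11
C[1][1] = (4)*(4) + (-1)*(-5) + (-1)*(-9) = 30
C[1][2] = (4)*(3) + (-1)*(-10) + (-1)*(-4) = 26
= [[21, 32, 40], [11, 30, 26]]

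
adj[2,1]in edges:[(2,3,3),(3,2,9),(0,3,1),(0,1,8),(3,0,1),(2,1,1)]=1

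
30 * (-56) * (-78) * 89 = 11662560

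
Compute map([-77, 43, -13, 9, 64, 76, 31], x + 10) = [-67, 53, -3, 19, 74, 86, 41]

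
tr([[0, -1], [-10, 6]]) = diagonal: 0 + 6
= 6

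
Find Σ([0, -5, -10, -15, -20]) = 0 + (-5) + (-10) + (-15) + (-20)
= -50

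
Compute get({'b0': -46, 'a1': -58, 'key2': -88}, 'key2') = -88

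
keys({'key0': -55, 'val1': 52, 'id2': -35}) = ['key0', 'val1', 'id2']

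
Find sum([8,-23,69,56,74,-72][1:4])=102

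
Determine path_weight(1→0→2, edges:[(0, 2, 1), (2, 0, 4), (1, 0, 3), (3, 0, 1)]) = 4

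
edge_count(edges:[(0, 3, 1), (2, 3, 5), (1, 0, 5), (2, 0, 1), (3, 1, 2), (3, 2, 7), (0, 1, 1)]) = 7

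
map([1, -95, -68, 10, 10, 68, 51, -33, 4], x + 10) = [11, -85, -58, 20, 20, 78, 61, -23, 14]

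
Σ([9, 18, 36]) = 63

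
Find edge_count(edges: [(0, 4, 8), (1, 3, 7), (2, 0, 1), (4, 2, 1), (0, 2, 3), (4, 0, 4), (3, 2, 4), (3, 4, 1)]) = 8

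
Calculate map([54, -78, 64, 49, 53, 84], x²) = [2916, 6084, 4096, 2401, 2809, 7056]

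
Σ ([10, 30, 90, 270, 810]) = 1210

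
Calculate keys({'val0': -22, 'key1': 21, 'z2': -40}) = ['val0', 'key1', 'z2']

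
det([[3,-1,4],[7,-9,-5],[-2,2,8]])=(1)*(3)*det([[-9, -5], [2, 8]]) + (-1)*(-1)*det([[7, -5], [-2, 8]]) + (1)*(4)*det([[7, -9], [-2, 2]])
= -186 + 46 + -16
= -156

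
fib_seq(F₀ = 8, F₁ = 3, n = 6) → [8, 3, 11, 14, 25, 39]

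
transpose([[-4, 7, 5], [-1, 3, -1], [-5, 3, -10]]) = [[-4, -1, -5], [7, 3, 3], [5, -1, -10]]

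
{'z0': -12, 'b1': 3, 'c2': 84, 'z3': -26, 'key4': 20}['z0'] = -12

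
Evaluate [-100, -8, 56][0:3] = [-100, -8, 56]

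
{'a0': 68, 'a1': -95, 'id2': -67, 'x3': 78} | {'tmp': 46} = {'a0': 68, 'a1': -95, 'id2': -67, 'x3': 78, 'tmp': 46}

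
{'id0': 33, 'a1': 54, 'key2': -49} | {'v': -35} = {'id0': 33, 'a1': 54, 'key2': -49, 'v': -35}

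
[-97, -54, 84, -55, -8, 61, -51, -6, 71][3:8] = [-55, -8, 61, -51, -6]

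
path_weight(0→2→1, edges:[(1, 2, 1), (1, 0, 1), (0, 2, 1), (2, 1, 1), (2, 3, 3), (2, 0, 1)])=w(0→2)=1 + w(2→1)=1
= 2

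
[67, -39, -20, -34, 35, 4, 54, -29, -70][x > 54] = [67]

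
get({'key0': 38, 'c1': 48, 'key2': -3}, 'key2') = -3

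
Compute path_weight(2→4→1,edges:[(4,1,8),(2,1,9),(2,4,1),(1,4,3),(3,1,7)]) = w(2→4)=1 + w(4→1)=8
= 9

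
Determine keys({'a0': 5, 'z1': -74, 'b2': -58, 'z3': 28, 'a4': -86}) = ['a0', 'z1', 'b2', 'z3', 'a4']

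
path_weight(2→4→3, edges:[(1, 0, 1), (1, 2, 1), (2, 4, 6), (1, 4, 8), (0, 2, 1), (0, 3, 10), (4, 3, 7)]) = 13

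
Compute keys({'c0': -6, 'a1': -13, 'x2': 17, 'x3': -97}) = ['c0', 'a1', 'x2', 'x3']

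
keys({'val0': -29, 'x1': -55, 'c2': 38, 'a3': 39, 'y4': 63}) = ['val0', 'x1', 'c2', 'a3', 'y4']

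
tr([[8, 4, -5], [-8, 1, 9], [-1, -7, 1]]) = 10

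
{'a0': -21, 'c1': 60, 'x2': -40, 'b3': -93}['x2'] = -40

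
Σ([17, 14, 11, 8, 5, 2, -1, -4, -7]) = 17 + 14 + 11 + 8 + 5 + 2 + (-1) + (-4) + (-7)
= 45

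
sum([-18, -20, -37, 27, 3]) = -45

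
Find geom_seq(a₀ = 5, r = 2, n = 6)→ a_0 = 5*2^0 = 5
a_1 = 5*2^1 = 10
a_2 = 5*2^2 = 20
...
= [5, 10, 20, 40, 80, 160]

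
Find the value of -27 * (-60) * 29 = 46980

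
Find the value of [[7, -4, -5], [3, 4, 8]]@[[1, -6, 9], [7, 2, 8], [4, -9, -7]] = C[0][0] = (7)*(1) + (-4)*(7) + (-5)*(4) = -41
C[0][1] = (7)*(-6) + (-4)*(2) + (-5)*(-9) = -5
C[0][2] = (7)*(9) + (-4)*(8) + (-5)*(-7) = 66
C[1][0] = (3)*(1) + (4)*(7) + (8)*(4) = 63
C[1][1] = (3)*(-6) + (4)*(2) + (8)*(-9) = -82
C[1][2] = (3)*(9) + (4)*(8) + (8)*(-7) = 3
= [[-41, -5, 66], [63, -82, 3]]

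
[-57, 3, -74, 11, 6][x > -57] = keep x where x > -57: -57✗, 3✓, -74✗, 11✓, 6✓
= [3, 11, 6]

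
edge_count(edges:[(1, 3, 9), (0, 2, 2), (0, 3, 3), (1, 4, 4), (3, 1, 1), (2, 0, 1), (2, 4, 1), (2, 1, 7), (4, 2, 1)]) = 9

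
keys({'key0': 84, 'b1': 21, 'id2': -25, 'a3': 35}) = ['key0', 'b1', 'id2', 'a3']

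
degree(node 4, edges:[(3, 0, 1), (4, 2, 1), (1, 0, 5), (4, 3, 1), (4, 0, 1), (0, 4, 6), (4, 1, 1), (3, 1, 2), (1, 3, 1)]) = 5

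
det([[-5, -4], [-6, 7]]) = -59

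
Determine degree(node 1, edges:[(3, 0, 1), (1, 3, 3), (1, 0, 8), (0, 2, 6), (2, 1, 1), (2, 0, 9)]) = 3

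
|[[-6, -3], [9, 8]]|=-21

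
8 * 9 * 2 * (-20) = -2880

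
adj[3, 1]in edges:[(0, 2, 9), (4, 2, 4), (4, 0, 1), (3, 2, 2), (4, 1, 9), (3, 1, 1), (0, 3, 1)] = 1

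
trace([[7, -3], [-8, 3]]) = diagonal: 7 + 3
= 10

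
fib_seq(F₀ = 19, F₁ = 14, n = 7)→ [19, 14, 33, 47, 80, 127, 207]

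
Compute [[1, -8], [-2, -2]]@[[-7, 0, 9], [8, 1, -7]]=[[-71, -8, 65], [-2, -2, -4]]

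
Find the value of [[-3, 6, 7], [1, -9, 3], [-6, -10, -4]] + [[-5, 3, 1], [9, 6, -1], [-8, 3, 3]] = [[-8, 9, 8], [10, -3, 2], [-14, -7, -1]]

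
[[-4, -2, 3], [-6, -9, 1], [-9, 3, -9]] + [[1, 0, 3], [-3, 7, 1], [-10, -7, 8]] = [[-3, -2, 6], [-9, -2, 2], [-19, -4, -1]]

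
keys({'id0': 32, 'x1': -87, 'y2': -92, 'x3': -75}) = ['id0', 'x1', 'y2', 'x3']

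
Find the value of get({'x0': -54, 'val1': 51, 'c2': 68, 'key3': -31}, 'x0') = -54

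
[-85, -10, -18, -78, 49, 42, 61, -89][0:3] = [-85, -10, -18]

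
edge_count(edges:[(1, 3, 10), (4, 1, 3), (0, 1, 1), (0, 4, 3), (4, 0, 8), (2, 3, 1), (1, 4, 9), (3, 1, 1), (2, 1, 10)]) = 9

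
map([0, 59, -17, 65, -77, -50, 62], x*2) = [0, 118, -34, 130, -154, -100, 124]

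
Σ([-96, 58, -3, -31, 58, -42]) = -56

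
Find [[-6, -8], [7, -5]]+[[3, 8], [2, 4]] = [[-3, 0], [9, -1]]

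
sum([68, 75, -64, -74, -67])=68 + 75 + (-64) + (-74) + (-67)
= -62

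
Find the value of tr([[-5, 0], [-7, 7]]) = 2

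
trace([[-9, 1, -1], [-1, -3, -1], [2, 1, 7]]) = diagonal: (-9) + (-3) + 7
= -5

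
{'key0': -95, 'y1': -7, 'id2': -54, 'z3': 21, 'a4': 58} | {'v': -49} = {'key0': -95, 'y1': -7, 'id2': -54, 'z3': 21, 'a4': 58, 'v': -49}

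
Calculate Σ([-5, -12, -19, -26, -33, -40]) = (-5) + (-12) + (-19) + (-26) + (-33) + (-40)
= -135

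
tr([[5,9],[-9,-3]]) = 2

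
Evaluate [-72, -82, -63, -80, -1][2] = -63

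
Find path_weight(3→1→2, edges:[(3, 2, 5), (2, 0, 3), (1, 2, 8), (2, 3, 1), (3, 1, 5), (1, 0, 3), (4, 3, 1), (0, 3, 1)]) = 13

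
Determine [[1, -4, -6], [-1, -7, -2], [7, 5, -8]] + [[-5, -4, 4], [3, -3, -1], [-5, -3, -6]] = [[-4, -8, -2], [2, -10, -3], [2, 2, -14]]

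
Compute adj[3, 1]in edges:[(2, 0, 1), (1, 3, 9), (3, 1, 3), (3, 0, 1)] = 3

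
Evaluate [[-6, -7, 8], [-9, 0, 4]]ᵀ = [[-6, -9], [-7, 0], [8, 4]]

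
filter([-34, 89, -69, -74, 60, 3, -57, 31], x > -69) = [-34, 89, 60, 3, -57, 31]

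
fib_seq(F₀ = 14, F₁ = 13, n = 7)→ [14, 13, 27, 40, 67, 107, 174]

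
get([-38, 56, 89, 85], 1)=56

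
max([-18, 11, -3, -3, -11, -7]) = 11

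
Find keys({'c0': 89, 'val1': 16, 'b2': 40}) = ['c0', 'val1', 'b2']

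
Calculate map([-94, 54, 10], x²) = (-94)²=8836, (54)²=2916, (10)²=100
= [8836, 2916, 100]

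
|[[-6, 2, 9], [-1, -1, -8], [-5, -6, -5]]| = (1)*(-6)*det([[-1, -8], [-6, -5]]) + (-1)*(2)*det([[-1, -8], [-5, -5]]) + (1)*(9)*det([[-1, -1], [-5, -6]])
= 258 + 70 + 9
= 337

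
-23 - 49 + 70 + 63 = 61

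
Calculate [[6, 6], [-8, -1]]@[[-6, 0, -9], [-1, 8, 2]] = C[0][0] = (6)*(-6) + (6)*(-1) = -42
C[0][1] = (6)*(0) + (6)*(8) = 48
C[0][2] = (6)*(-9) + (6)*(2) = -42
C[1][0] = (-8)*(-6) + (-1)*(-1) = 49
C[1][1] = (-8)*(0) + (-1)*(8) = -8
C[1][2] = (-8)*(-9) + (-1)*(2) = 70
= [[-42, 48, -42], [49, -8, 70]]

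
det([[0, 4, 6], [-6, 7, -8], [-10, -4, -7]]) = 716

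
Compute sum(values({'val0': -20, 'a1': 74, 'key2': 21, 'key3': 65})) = 140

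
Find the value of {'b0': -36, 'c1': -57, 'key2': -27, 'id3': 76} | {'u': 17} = {'b0': -36, 'c1': -57, 'key2': -27, 'id3': 76, 'u': 17}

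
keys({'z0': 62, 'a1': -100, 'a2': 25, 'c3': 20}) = ['z0', 'a1', 'a2', 'c3']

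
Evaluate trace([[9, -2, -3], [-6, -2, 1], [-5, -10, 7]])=diagonal: 9 + (-2) + 7
= 14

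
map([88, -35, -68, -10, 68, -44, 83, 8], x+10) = [98, -25, -58, 0, 78, -34, 93, 18]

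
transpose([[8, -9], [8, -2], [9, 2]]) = [[8, 8, 9], [-9, -2, 2]]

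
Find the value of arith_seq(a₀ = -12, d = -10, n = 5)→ a_0 = -12 + 0*-10 = -12
a_1 = -12 + 1*-10 = -22
a_2 = -12 + 2*-10 = -32
...
= [-12, -22, -32, -42, -52]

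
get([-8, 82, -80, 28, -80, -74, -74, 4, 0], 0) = -8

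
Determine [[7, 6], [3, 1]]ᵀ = [[7, 3], [6, 1]]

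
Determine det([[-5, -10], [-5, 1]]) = (-5)*(1) - (-10)*(-5)
= -55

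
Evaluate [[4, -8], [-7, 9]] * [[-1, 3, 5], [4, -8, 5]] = C[0][0] = (4)*(-1) + (-8)*(4) = -36
C[0][1] = (4)*(3) + (-8)*(-8) = 76
C[0][2] = (4)*(5) + (-8)*(5) = -20
C[1][0] = (-7)*(-1) + (9)*(4) = 43
C[1][1] = (-7)*(3) + (9)*(-8) = -93
C[1][2] = (-7)*(5) + (9)*(5) = 10
= [[-36, 76, -20], [43, -93, 10]]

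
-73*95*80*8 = -4438400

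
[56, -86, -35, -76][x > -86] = [56, -35, -76]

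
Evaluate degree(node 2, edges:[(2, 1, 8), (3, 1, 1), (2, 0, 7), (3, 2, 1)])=3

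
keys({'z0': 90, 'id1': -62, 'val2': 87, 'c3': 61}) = ['z0', 'id1', 'val2', 'c3']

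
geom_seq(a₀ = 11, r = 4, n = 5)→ [11, 44, 176, 704, 2816]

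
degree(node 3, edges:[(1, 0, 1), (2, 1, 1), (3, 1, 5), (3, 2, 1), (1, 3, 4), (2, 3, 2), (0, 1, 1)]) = 4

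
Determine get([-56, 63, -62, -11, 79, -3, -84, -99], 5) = -3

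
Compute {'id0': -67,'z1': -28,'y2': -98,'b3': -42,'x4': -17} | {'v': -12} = {'id0': -67, 'z1': -28, 'y2': -98, 'b3': -42, 'x4': -17, 'v': -12}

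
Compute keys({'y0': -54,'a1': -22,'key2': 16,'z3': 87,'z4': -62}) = ['y0', 'a1', 'key2', 'z3', 'z4']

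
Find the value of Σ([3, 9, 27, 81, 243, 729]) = 1092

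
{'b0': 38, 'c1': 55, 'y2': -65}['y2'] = -65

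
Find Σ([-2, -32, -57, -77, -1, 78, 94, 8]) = 11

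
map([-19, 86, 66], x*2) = [-38, 172, 132]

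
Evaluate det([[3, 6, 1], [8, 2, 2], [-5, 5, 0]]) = (1)*(3)*det([[2, 2], [5, 0]]) + (-1)*(6)*det([[8, 2], [-5, 0]]) + (1)*(1)*det([[8, 2], [-5, 5]])
= -30 + -60 + 50
= -40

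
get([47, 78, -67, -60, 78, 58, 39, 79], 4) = 78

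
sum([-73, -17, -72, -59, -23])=(-73) + (-17) + (-72) + (-59) + (-23)
= -244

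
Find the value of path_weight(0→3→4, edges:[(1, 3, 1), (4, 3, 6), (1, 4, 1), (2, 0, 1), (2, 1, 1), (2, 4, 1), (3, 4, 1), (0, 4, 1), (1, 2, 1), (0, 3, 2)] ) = 3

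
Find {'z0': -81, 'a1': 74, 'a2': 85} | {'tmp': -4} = {'z0': -81, 'a1': 74, 'a2': 85, 'tmp': -4}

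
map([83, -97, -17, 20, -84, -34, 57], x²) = (83)²=6889, (-97)²=9409, (-17)²=289, (20)²=400, (-84)²=7056, (-34)²=1156, (57)²=3249
= [6889, 9409, 289, 400, 7056, 1156, 3249]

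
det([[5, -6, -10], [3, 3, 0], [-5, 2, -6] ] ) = -408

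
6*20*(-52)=-6240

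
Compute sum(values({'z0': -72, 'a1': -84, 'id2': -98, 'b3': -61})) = -315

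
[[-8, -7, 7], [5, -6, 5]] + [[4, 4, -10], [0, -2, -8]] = [[-4, -3, -3], [5, -8, -3]]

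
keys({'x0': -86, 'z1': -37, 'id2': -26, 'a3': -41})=['x0', 'z1', 'id2', 'a3']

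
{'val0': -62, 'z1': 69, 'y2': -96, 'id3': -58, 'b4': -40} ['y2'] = -96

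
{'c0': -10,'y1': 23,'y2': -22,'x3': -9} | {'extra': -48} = {'c0': -10, 'y1': 23, 'y2': -22, 'x3': -9, 'extra': -48}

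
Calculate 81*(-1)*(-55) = 4455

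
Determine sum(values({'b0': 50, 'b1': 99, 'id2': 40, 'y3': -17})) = 172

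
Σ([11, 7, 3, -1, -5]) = 15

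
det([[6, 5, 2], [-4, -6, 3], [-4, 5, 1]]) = -254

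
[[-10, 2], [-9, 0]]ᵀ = [[-10, -9], [2, 0]]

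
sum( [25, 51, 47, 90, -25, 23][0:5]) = 188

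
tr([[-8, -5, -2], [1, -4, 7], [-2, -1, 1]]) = -11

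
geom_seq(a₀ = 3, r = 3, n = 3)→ a_0 = 3*3^0 = 3
a_1 = 3*3^1 = 9
a_2 = 3*3^2 = 27
= [3, 9, 27]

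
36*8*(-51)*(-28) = 411264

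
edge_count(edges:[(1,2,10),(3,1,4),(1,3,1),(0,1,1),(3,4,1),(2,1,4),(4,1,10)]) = 7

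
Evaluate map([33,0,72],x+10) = 33+10=43, 0+10=10, 72+10=82
= [43, 10, 82]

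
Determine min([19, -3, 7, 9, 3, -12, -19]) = -19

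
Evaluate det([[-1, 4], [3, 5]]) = (-1)*(5) - (4)*(3)
= -17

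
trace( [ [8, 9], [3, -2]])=6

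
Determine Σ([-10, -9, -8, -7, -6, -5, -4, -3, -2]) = -54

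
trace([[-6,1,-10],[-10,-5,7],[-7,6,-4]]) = -15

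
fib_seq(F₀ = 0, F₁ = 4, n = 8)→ F_2 = F_1 + F_0 = 4
F_3 = F_2 + F_1 = 8
F_4 = F_3 + F_2 = 12
...
= [0, 4, 4, 8, 12, 20, 32, 52]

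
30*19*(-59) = -33630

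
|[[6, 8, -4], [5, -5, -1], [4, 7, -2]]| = -70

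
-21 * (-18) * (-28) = -10584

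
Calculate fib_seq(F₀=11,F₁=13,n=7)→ [11, 13, 24, 37, 61, 98, 159]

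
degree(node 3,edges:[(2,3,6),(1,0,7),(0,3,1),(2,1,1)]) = incident: (2,3), (0,3)
= 2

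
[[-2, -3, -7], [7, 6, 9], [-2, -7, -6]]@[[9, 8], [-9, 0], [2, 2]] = C[0][0] = (-2)*(9) + (-3)*(-9) + (-7)*(2) = -5
C[0][1] = (-2)*(8) + (-3)*(0) + (-7)*(2) = -30
C[1][0] = (7)*(9) + (6)*(-9) + (9)*(2) = 27
C[1][1] = (7)*(8) + (6)*(0) + (9)*(2) = 74
C[2][0] = (-2)*(9) + (-7)*(-9) + (-6)*(2) = 33
C[2][1] = (-2)*(8) + (-7)*(0) + (-6)*(2) = -28
= [[-5, -30], [27, 74], [33, -28]]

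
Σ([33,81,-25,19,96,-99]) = 33 + 81 + (-25) + 19 + 96 + (-99)
= 105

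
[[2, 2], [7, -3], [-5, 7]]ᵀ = [[2, 7, -5], [2, -3, 7]]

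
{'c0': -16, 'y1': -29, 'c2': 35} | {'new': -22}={'c0': -16, 'y1': -29, 'c2': 35, 'new': -22}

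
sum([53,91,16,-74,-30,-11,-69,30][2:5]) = -88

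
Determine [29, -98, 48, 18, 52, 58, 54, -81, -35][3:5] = [18, 52]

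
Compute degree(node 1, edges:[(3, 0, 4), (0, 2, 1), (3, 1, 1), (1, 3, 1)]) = 2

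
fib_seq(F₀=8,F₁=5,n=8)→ [8, 5, 13, 18, 31, 49, 80, 129]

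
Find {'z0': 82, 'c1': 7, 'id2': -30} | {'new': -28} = {'z0': 82, 'c1': 7, 'id2': -30, 'new': -28}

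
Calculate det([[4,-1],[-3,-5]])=(4)*(-5) - (-1)*(-3)
= -23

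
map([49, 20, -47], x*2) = 49*2=98, 20*2=40, -47*2=-94
= [98, 40, -94]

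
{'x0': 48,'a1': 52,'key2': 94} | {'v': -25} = {'x0': 48, 'a1': 52, 'key2': 94, 'v': -25}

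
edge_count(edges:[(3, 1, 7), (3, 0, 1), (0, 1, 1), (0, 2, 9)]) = 4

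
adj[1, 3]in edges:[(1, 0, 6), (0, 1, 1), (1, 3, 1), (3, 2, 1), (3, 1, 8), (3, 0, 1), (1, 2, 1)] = 1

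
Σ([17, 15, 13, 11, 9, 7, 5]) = 17 + 15 + 13 + 11 + 9 + 7 + 5
= 77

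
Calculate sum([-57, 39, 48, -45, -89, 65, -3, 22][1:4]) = 42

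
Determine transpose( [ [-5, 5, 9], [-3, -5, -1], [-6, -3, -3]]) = [[-5, -3, -6], [5, -5, -3], [9, -1, -3]]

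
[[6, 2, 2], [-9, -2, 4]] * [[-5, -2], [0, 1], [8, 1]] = [[-14, -8], [77, 20]]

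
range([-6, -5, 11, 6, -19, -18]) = 30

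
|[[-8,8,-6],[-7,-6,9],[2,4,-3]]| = 216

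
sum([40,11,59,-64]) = 40 + 11 + 59 + (-64)
= 46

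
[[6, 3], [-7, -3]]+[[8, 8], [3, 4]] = [[14, 11], [-4, 1]]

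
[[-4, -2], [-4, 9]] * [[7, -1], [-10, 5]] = [[-8, -6], [-118, 49]]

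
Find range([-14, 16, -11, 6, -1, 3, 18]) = 32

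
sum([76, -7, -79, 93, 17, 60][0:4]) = 83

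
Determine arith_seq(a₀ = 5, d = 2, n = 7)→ a_0 = 5 + 0*2 = 5
a_1 = 5 + 1*2 = 7
a_2 = 5 + 2*2 = 9
...
= [5, 7, 9, 11, 13, 15, 17]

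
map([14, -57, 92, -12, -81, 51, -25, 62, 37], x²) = (14)²=196, (-57)²=3249, (92)²=8464, (-12)²=144, (-81)²=6561, (51)²=2601, (-25)²=625, (62)²=3844, (37)²=1369
= [196, 3249, 8464, 144, 6561, 2601, 625, 3844, 1369]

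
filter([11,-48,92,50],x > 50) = keep x where x > 50: 11✗, -48✗, 92✓, 50✗
= [92]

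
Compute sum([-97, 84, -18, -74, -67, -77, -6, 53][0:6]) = -249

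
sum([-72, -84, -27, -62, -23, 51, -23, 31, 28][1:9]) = -109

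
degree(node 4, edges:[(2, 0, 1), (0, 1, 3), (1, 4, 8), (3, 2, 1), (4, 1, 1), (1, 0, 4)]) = incident: (1,4), (4,1)
= 2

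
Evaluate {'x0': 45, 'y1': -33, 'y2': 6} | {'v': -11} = {'x0': 45, 'y1': -33, 'y2': 6, 'v': -11}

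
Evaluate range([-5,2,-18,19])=37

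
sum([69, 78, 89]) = 69 + 78 + 89
= 236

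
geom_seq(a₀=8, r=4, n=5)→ [8, 32, 128, 512, 2048]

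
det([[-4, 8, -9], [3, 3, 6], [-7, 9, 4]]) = (1)*(-4)*det([[3, 6], [9, 4]]) + (-1)*(8)*det([[3, 6], [-7, 4]]) + (1)*(-9)*det([[3, 3], [-7, 9]])
= 168 + -432 + -432
= -696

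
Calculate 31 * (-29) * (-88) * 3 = 237336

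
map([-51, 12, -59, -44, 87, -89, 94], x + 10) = -51+10=-41, 12+10=22, -59+10=-49, -44+10=-34, 87+10=97, -89+10=-79, 94+10=104
= [-41, 22, -49, -34, 97, -79, 104]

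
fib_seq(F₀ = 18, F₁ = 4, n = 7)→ F_2 = F_1 + F_0 = 22
F_3 = F_2 + F_1 = 26
F_4 = F_3 + F_2 = 48
...
= [18, 4, 22, 26, 48, 74, 122]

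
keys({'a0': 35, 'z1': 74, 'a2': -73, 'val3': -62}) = ['a0', 'z1', 'a2', 'val3']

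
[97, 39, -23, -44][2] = -23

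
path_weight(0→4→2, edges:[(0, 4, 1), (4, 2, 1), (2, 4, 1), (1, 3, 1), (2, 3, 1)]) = w(0→4)=1 + w(4→2)=1
= 2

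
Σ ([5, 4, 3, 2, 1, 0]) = 15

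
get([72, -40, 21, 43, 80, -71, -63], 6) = -63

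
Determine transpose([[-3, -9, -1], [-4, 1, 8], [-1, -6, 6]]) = [[-3, -4, -1], [-9, 1, -6], [-1, 8, 6]]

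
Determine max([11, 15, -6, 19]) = 19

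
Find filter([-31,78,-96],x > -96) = keep x where x > -96: -31✓, 78✓, -96✗
= [-31, 78]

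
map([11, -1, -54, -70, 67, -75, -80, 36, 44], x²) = [121, 1, 2916, 4900, 4489, 5625, 6400, 1296, 1936]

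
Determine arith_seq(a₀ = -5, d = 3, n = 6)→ a_0 = -5 + 0*3 = -5
a_1 = -5 + 1*3 = -2
a_2 = -5 + 2*3 = 1
...
= [-5, -2, 1, 4, 7, 10]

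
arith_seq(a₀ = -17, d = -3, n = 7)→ [-17, -20, -23, -26, -29, -32, -35]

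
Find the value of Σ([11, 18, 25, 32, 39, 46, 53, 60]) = 284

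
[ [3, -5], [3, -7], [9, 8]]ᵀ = [[3, 3, 9], [-5, -7, 8]]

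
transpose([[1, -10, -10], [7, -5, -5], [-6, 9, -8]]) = [[1, 7, -6], [-10, -5, 9], [-10, -5, -8]]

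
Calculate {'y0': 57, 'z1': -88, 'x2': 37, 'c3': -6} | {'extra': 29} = {'y0': 57, 'z1': -88, 'x2': 37, 'c3': -6, 'extra': 29}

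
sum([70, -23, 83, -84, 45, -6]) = 85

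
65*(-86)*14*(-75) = 5869500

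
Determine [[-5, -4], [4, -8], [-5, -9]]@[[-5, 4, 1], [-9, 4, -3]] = C[0][0] = (-5)*(-5) + (-4)*(-9) = 61
C[0][1] = (-5)*(4) + (-4)*(4) = -36
C[0][2] = (-5)*(1) + (-4)*(-3) = 7
C[1][0] = (4)*(-5) + (-8)*(-9) = 52
C[1][1] = (4)*(4) + (-8)*(4) = -16
C[1][2] = (4)*(1) + (-8)*(-3) = 28
... (3 more cells)
= [[61, -36, 7], [52, -16, 28], [106, -56, 22]]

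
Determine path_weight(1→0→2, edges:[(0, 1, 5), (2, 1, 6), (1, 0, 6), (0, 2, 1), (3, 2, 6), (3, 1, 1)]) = 7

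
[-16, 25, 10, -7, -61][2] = 10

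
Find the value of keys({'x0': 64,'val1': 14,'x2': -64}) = ['x0', 'val1', 'x2']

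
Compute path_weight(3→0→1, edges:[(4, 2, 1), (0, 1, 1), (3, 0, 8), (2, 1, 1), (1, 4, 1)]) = w(3→0)=8 + w(0→1)=1
= 9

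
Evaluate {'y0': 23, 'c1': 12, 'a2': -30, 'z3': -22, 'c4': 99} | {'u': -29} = {'y0': 23, 'c1': 12, 'a2': -30, 'z3': -22, 'c4': 99, 'u': -29}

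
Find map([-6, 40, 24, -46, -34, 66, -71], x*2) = -6*2=-12, 40*2=80, 24*2=48, -46*2=-92, -34*2=-68, 66*2=132, -71*2=-142
= [-12, 80, 48, -92, -68, 132, -142]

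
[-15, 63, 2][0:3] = [-15, 63, 2]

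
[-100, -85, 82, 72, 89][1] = -85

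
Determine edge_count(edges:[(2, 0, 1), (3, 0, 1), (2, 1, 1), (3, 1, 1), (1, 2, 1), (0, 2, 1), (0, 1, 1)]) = 7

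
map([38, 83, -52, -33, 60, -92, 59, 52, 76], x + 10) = 38+10=48, 83+10=93, -52+10=-42, -33+10=-23, 60+10=70, -92+10=-82, 59+10=69, 52+10=62, 76+10=86
= [48, 93, -42, -23, 70, -82, 69, 62, 86]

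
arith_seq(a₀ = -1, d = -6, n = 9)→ a_0 = -1 + 0*-6 = -1
a_1 = -1 + 1*-6 = -7
a_2 = -1 + 2*-6 = -13
...
= [-1, -7, -13, -19, -25, -31, -37, -43, -49]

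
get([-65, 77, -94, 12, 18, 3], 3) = 12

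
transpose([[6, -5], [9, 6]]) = [[6, 9], [-5, 6]]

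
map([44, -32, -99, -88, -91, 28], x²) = (44)²=1936, (-32)²=1024, (-99)²=9801, (-88)²=7744, (-91)²=8281, (28)²=784
= [1936, 1024, 9801, 7744, 8281, 784]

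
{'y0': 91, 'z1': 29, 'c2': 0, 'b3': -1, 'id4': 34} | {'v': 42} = {'y0': 91, 'z1': 29, 'c2': 0, 'b3': -1, 'id4': 34, 'v': 42}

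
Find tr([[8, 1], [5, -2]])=diagonal: 8 + (-2)
= 6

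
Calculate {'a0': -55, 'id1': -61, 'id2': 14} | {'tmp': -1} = {'a0': -55, 'id1': -61, 'id2': 14, 'tmp': -1}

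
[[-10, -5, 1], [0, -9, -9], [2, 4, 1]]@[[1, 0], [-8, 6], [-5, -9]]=C[0][0] = (-10)*(1) + (-5)*(-8) + (1)*(-5) = 25
C[0][1] = (-10)*(0) + (-5)*(6) + (1)*(-9) = -39
C[1][0] = (0)*(1) + (-9)*(-8) + (-9)*(-5) = 117
C[1][1] = (0)*(0) + (-9)*(6) + (-9)*(-9) = 27
C[2][0] = (2)*(1) + (4)*(-8) + (1)*(-5) = -35
C[2][1] = (2)*(0) + (4)*(6) + (1)*(-9) = 15
= [[25, -39], [117, 27], [-35, 15]]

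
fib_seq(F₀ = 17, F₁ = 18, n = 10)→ [17, 18, 35, 53, 88, 141, 229, 370, 599, 969]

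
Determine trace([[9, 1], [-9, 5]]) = 14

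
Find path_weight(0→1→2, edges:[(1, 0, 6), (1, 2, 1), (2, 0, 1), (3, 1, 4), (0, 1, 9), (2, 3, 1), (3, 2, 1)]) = w(0→1)=9 + w(1→2)=1
= 10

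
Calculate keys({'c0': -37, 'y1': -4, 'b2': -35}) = ['c0', 'y1', 'b2']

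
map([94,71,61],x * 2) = 94*2=188, 71*2=142, 61*2=122
= [188, 142, 122]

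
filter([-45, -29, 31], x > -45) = [-29, 31]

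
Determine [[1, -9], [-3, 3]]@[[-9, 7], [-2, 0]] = C[0][0] = (1)*(-9) + (-9)*(-2) = 9
C[0][1] = (1)*(7) + (-9)*(0) = 7
C[1][0] = (-3)*(-9) + (3)*(-2) = 21
C[1][1] = (-3)*(7) + (3)*(0) = -21
= [[9, 7], [21, -21]]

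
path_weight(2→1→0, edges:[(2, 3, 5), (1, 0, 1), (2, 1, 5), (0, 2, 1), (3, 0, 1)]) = w(2→1)=5 + w(1→0)=1
= 6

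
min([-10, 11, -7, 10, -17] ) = -17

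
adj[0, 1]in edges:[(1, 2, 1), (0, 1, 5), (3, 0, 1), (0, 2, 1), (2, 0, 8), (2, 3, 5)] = 5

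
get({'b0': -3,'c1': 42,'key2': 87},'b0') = -3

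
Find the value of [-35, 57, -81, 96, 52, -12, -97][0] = -35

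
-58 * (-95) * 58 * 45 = 14381100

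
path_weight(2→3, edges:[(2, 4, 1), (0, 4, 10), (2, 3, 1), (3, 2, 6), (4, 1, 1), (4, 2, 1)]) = w(2→3)=1
= 1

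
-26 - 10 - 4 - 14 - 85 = -139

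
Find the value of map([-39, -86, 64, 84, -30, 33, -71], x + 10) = -39+10=-29, -86+10=-76, 64+10=74, 84+10=94, -30+10=-20, 33+10=43, -71+10=-61
= [-29, -76, 74, 94, -20, 43, -61]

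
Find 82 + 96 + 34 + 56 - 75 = 193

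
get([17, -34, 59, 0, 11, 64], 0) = 17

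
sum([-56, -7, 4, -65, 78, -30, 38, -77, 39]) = (-56) + (-7) + 4 + (-65) + 78 + (-30) + 38 + (-77) + 39
= -76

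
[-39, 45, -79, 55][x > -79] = keep x where x > -79: -39✓, 45✓, -79✗, 55✓
= [-39, 45, 55]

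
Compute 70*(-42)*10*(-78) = 2293200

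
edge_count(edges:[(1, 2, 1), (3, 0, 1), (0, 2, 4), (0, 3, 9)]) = 4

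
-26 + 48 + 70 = 92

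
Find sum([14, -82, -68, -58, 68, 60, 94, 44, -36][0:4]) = -194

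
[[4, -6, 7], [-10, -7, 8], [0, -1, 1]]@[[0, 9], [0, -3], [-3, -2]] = C[0][0] = (4)*(0) + (-6)*(0) + (7)*(-3) = -21
C[0][1] = (4)*(9) + (-6)*(-3) + (7)*(-2) = 40
C[1][0] = (-10)*(0) + (-7)*(0) + (8)*(-3) = -24
C[1][1] = (-10)*(9) + (-7)*(-3) + (8)*(-2) = -85
C[2][0] = (0)*(0) + (-1)*(0) + (1)*(-3) = -3
C[2][1] = (0)*(9) + (-1)*(-3) + (1)*(-2) = 1
= [[-21, 40], [-24, -85], [-3, 1]]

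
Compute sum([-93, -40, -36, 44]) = -125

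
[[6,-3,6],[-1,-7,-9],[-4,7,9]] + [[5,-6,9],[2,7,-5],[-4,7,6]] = [[11, -9, 15], [1, 0, -14], [-8, 14, 15]]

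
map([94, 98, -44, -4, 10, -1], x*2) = [188, 196, -88, -8, 20, -2]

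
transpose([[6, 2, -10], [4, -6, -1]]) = [[6, 4], [2, -6], [-10, -1]]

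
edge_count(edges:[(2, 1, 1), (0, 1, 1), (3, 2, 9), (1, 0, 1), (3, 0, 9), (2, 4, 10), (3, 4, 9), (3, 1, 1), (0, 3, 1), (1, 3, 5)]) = 10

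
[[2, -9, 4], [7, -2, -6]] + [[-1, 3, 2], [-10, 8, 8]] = [[1, -6, 6], [-3, 6, 2]]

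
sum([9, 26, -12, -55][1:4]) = slice → [26, -12, -55]
26 + (-12) + (-55)
= -41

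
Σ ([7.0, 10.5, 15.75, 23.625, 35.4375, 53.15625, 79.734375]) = 7.0 + 10.5 + 15.75 + 23.625 + 35.4375 + 53.15625 + 79.734375
= 225.203125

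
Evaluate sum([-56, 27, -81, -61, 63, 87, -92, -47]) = (-56) + 27 + (-81) + (-61) + 63 + 87 + (-92) + (-47)
= -160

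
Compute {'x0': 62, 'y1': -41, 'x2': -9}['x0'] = 62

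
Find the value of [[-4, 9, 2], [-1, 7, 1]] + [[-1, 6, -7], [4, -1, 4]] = [[-5, 15, -5], [3, 6, 5]]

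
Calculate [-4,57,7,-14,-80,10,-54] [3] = -14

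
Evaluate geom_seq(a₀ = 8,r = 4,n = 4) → a_0 = 8*4^0 = 8
a_1 = 8*4^1 = 32
a_2 = 8*4^2 = 128
...
= [8, 32, 128, 512]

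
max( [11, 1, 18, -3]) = 18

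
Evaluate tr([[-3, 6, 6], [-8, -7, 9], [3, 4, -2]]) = -12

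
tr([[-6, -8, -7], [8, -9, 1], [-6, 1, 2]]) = -13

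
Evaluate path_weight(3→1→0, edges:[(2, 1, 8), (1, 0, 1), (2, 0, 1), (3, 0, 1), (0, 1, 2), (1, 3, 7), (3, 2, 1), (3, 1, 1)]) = w(3→1)=1 + w(1→0)=1
= 2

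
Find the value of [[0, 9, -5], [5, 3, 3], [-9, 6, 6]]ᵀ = [[0, 5, -9], [9, 3, 6], [-5, 3, 6]]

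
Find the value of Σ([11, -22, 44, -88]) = 11 + -22 + 44 + -88
= -55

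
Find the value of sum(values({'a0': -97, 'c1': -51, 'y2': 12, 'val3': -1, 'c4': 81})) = -56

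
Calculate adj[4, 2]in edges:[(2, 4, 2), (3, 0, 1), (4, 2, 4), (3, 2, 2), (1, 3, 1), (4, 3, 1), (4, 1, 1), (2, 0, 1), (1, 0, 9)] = 4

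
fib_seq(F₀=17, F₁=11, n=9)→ [17, 11, 28, 39, 67, 106, 173, 279, 452]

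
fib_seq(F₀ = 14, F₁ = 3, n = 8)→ [14, 3, 17, 20, 37, 57, 94, 151]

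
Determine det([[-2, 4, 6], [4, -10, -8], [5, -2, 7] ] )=152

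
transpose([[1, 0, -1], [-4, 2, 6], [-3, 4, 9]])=[[1, -4, -3], [0, 2, 4], [-1, 6, 9]]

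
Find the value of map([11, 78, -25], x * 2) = 11*2=22, 78*2=156, -25*2=-50
= [22, 156, -50]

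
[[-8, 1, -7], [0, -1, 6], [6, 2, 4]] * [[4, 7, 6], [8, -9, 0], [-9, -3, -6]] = C[0][0] = (-8)*(4) + (1)*(8) + (-7)*(-9) = 39
C[0][1] = (-8)*(7) + (1)*(-9) + (-7)*(-3) = -44
C[0][2] = (-8)*(6) + (1)*(0) + (-7)*(-6) = -6
C[1][0] = (0)*(4) + (-1)*(8) + (6)*(-9) = -62
C[1][1] = (0)*(7) + (-1)*(-9) + (6)*(-3) = -9
C[1][2] = (0)*(6) + (-1)*(0) + (6)*(-6) = -36
... (3 more cells)
= [[39, -44, -6], [-62, -9, -36], [4, 12, 12]]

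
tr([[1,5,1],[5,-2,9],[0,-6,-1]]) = -2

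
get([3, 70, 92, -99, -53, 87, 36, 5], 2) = 92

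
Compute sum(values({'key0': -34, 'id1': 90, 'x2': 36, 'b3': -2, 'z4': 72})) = (-34) + 90 + 36 + (-2) + 72
= 162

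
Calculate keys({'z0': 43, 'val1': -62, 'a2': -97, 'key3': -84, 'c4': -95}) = ['z0', 'val1', 'a2', 'key3', 'c4']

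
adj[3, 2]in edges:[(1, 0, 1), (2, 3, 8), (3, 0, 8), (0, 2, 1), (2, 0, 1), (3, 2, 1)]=1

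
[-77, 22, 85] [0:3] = [-77, 22, 85]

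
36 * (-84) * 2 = -6048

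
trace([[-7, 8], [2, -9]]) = -16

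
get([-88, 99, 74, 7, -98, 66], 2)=74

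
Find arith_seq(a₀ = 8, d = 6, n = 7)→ [8, 14, 20, 26, 32, 38, 44]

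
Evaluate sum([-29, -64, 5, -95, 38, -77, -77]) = (-29) + (-64) + 5 + (-95) + 38 + (-77) + (-77)
= -299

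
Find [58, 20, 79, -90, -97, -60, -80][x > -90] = keep x where x > -90: 58✓, 20✓, 79✓, -90✗, -97✗, -60✓, -80✓
= [58, 20, 79, -60, -80]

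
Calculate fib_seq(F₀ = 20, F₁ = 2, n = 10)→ [20, 2, 22, 24, 46, 70, 116, 186, 302, 488]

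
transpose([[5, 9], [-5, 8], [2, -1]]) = [[5, -5, 2], [9, 8, -1]]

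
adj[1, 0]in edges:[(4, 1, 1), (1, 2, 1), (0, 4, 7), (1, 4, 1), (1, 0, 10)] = 10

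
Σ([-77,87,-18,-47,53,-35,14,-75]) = (-77) + 87 + (-18) + (-47) + 53 + (-35) + 14 + (-75)
= -98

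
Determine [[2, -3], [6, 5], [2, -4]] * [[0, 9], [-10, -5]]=C[0][0] = (2)*(0) + (-3)*(-10) = 30
C[0][1] = (2)*(9) + (-3)*(-5) = 33
C[1][0] = (6)*(0) + (5)*(-10) = -50
C[1][1] = (6)*(9) + (5)*(-5) = 29
C[2][0] = (2)*(0) + (-4)*(-10) = 40
C[2][1] = (2)*(9) + (-4)*(-5) = 38
= [[30, 33], [-50, 29], [40, 38]]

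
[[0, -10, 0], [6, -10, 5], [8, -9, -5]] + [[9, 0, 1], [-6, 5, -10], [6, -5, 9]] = [[9, -10, 1], [0, -5, -5], [14, -14, 4]]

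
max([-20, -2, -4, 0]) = 0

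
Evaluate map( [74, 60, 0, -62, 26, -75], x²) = (74)²=5476, (60)²=3600, (0)²=0, (-62)²=3844, (26)²=676, (-75)²=5625
= [5476, 3600, 0, 3844, 676, 5625]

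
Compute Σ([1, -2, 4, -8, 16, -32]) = 1 + -2 + 4 + -8 + 16 + -32
= -21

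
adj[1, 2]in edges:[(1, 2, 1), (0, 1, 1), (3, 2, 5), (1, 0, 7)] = 1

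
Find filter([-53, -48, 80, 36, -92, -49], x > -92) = keep x where x > -92: -53✓, -48✓, 80✓, 36✓, -92✗, -49✓
= [-53, -48, 80, 36, -49]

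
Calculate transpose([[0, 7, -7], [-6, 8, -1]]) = [[0, -6], [7, 8], [-7, -1]]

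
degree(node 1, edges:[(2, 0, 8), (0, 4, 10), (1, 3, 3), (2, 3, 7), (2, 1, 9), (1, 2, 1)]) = 3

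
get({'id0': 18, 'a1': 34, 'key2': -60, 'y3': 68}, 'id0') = 18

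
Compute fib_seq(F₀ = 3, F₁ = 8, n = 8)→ F_2 = F_1 + F_0 = 11
F_3 = F_2 + F_1 = 19
F_4 = F_3 + F_2 = 30
...
= [3, 8, 11, 19, 30, 49, 79, 128]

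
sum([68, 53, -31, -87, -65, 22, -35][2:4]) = slice → [-31, -87]
(-31) + (-87)
= -118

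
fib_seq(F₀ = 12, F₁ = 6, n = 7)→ [12, 6, 18, 24, 42, 66, 108]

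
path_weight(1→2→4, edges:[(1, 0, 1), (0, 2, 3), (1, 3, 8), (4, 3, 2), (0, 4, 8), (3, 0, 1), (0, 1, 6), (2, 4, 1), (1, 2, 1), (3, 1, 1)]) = w(1→2)=1 + w(2→4)=1
= 2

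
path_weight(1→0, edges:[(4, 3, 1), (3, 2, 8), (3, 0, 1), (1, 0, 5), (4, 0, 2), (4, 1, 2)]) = 5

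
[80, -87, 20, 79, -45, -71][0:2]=[80, -87]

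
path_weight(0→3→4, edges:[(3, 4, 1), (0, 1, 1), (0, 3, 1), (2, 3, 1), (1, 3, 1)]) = 2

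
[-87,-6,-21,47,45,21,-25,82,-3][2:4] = [-21, 47]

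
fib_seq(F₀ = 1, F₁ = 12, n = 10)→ F_2 = F_1 + F_0 = 13
F_3 = F_2 + F_1 = 25
F_4 = F_3 + F_2 = 38
...
= [1, 12, 13, 25, 38, 63, 101, 164, 265, 429]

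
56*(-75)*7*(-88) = 2587200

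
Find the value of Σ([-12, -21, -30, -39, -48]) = (-12) + (-21) + (-30) + (-39) + (-48)
= -150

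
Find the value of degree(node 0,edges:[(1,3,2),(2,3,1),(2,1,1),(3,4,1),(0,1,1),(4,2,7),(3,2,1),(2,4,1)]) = 1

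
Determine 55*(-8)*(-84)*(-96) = -3548160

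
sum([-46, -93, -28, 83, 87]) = (-46) + (-93) + (-28) + 83 + 87
= 3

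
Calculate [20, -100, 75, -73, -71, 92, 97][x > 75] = [92, 97]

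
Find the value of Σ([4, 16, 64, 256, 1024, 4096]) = 4 + 16 + 64 + 256 + 1024 + 4096
= 5460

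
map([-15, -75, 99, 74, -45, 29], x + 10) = -15+10=-5, -75+10=-65, 99+10=109, 74+10=84, -45+10=-35, 29+10=39
= [-5, -65, 109, 84, -35, 39]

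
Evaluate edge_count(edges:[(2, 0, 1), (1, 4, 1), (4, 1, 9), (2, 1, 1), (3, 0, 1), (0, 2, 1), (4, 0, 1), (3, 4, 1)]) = 8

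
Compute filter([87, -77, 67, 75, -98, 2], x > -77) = [87, 67, 75, 2]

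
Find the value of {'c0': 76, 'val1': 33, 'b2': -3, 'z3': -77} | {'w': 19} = {'c0': 76, 'val1': 33, 'b2': -3, 'z3': -77, 'w': 19}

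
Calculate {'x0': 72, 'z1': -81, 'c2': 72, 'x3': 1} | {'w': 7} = {'x0': 72, 'z1': -81, 'c2': 72, 'x3': 1, 'w': 7}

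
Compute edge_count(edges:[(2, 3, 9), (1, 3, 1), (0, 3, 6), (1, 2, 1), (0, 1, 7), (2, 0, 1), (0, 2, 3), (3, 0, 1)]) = 8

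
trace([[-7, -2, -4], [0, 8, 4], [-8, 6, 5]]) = diagonal: (-7) + 8 + 5
= 6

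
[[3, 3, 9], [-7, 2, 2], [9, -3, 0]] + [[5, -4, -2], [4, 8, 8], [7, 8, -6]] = [[8, -1, 7], [-3, 10, 10], [16, 5, -6]]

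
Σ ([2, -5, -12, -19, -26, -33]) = 2 + (-5) + (-12) + (-19) + (-26) + (-33)
= -93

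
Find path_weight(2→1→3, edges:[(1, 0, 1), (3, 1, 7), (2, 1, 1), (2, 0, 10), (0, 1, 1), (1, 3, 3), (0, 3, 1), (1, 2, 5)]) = 4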